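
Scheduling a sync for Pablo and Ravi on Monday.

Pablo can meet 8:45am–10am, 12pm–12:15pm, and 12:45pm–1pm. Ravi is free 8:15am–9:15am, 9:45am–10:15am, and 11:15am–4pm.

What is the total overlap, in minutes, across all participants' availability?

75 minutes

Pablo ∩ Ravi: 08:45–09:15, 09:45–10:00, 12:00–12:15, 12:45–13:00.
Total common minutes: 30 + 15 + 15 + 15 = 75.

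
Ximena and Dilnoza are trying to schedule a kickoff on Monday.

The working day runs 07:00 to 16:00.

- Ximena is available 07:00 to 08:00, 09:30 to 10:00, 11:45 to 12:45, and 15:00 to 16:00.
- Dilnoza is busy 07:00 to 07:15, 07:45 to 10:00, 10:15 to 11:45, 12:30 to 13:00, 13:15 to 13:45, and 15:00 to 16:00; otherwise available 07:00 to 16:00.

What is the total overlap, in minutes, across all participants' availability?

Dilnoza free within 07:00–16:00: 07:15–07:45, 10:00–10:15, 11:45–12:30, 13:00–13:15, 13:45–15:00.
Ximena ∩ Dilnoza: 07:15–07:45, 11:45–12:30.
Total common minutes: 30 + 45 = 75.

75 minutes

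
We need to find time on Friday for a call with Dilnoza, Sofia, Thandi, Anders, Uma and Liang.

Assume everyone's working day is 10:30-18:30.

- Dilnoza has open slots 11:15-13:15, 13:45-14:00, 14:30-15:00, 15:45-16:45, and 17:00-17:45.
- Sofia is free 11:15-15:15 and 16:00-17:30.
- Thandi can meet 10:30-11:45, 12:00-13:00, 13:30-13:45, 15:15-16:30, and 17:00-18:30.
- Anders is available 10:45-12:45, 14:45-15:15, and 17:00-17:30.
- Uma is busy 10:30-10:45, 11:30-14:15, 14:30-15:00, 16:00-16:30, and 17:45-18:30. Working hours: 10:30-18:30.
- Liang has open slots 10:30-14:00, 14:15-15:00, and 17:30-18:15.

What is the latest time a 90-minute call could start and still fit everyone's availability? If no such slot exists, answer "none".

Uma free within 10:30–18:30: 10:45–11:30, 14:15–14:30, 15:00–16:00, 16:30–17:45.
Dilnoza ∩ Sofia: 11:15–13:15, 13:45–14:00, 14:30–15:00, 16:00–16:45, 17:00–17:30.
Dilnoza ∩ Sofia ∩ Thandi: 11:15–11:45, 12:00–13:00, 16:00–16:30, 17:00–17:30.
Dilnoza ∩ Sofia ∩ Thandi ∩ Anders: 11:15–11:45, 12:00–12:45, 17:00–17:30.
Dilnoza ∩ Sofia ∩ Thandi ∩ Anders ∩ Uma: 11:15–11:30, 17:00–17:30.
Dilnoza ∩ Sofia ∩ Thandi ∩ Anders ∩ Uma ∩ Liang: 11:15–11:30.
Windows ≥ 90 min: (none).

none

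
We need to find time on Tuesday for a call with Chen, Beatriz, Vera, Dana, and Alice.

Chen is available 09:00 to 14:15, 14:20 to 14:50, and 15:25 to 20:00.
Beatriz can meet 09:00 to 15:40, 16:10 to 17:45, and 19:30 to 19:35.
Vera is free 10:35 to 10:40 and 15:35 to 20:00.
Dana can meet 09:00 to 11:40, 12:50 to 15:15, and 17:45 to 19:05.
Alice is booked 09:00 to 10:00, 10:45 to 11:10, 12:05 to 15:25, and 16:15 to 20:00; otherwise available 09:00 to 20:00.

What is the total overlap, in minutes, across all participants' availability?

5 minutes

Alice free within 09:00–20:00: 10:00–10:45, 11:10–12:05, 15:25–16:15.
Chen ∩ Beatriz: 09:00–14:15, 14:20–14:50, 15:25–15:40, 16:10–17:45, 19:30–19:35.
Chen ∩ Beatriz ∩ Vera: 10:35–10:40, 15:35–15:40, 16:10–17:45, 19:30–19:35.
Chen ∩ Beatriz ∩ Vera ∩ Dana: 10:35–10:40.
Chen ∩ Beatriz ∩ Vera ∩ Dana ∩ Alice: 10:35–10:40.
Total common minutes: 5.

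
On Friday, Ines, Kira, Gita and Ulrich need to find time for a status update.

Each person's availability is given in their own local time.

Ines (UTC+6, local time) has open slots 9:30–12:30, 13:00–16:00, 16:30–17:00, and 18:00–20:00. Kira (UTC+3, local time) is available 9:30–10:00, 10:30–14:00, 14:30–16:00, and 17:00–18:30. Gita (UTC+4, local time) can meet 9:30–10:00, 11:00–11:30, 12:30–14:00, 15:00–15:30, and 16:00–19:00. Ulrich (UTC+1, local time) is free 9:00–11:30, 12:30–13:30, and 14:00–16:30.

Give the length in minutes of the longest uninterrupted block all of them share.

90 minutes

Ines → UTC: 03:30–06:30, 07:00–10:00, 10:30–11:00, 12:00–14:00.
Kira → UTC: 06:30–07:00, 07:30–11:00, 11:30–13:00, 14:00–15:30.
Gita → UTC: 05:30–06:00, 07:00–07:30, 08:30–10:00, 11:00–11:30, 12:00–15:00.
Ulrich → UTC: 08:00–10:30, 11:30–12:30, 13:00–15:30.
Ines ∩ Kira: 07:30–10:00, 10:30–11:00, 12:00–13:00.
Ines ∩ Kira ∩ Gita: 08:30–10:00, 12:00–13:00.
Ines ∩ Kira ∩ Gita ∩ Ulrich: 08:30–10:00, 12:00–12:30.
Common window lengths: 90, 30 min; longest is 90.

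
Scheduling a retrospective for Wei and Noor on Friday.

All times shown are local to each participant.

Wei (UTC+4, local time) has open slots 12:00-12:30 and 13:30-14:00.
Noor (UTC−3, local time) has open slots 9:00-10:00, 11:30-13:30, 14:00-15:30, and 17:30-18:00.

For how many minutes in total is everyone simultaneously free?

Wei → UTC: 08:00–08:30, 09:30–10:00.
Noor → UTC: 12:00–13:00, 14:30–16:30, 17:00–18:30, 20:30–21:00.
Wei ∩ Noor: (none).
Total common minutes: 0.

0 minutes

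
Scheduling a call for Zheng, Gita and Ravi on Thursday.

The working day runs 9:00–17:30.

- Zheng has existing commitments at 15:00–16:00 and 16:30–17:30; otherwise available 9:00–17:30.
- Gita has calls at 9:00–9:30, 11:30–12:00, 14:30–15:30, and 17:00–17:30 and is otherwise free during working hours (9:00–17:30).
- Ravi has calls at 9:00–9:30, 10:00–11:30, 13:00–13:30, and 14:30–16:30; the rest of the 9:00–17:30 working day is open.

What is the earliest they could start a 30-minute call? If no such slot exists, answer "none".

Zheng free within 09:00–17:30: 09:00–15:00, 16:00–16:30.
Gita free within 09:00–17:30: 09:30–11:30, 12:00–14:30, 15:30–17:00.
Ravi free within 09:00–17:30: 09:30–10:00, 11:30–13:00, 13:30–14:30, 16:30–17:30.
Zheng ∩ Gita: 09:30–11:30, 12:00–14:30, 16:00–16:30.
Zheng ∩ Gita ∩ Ravi: 09:30–10:00, 12:00–13:00, 13:30–14:30.
Windows ≥ 30 min: 09:30–10:00, 12:00–13:00, 13:30–14:30.
Earliest such window starts at 09:30.

09:30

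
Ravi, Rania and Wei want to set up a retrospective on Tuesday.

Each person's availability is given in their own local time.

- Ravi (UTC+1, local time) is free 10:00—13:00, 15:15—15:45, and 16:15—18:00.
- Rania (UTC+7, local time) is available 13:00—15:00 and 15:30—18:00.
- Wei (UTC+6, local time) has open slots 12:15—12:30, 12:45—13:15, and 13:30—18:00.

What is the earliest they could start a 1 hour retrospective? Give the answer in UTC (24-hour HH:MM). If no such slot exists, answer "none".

Ravi → UTC: 09:00–12:00, 14:15–14:45, 15:15–17:00.
Rania → UTC: 06:00–08:00, 08:30–11:00.
Wei → UTC: 06:15–06:30, 06:45–07:15, 07:30–12:00.
Ravi ∩ Rania: 09:00–11:00.
Ravi ∩ Rania ∩ Wei: 09:00–11:00.
Windows ≥ 60 min: 09:00–11:00.
Earliest such window starts at 09:00.

09:00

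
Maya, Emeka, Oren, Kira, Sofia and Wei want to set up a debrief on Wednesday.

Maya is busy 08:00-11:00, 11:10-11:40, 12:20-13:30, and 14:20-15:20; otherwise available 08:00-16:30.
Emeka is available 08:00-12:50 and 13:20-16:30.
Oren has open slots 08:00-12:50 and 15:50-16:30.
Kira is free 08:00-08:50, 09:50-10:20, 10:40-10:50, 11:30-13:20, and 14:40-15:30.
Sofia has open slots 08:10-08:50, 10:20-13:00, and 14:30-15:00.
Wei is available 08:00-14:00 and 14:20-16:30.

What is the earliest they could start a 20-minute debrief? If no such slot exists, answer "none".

11:40

Maya free within 08:00–16:30: 11:00–11:10, 11:40–12:20, 13:30–14:20, 15:20–16:30.
Maya ∩ Emeka: 11:00–11:10, 11:40–12:20, 13:30–14:20, 15:20–16:30.
Maya ∩ Emeka ∩ Oren: 11:00–11:10, 11:40–12:20, 15:50–16:30.
Maya ∩ Emeka ∩ Oren ∩ Kira: 11:40–12:20.
Maya ∩ Emeka ∩ Oren ∩ Kira ∩ Sofia: 11:40–12:20.
Maya ∩ Emeka ∩ Oren ∩ Kira ∩ Sofia ∩ Wei: 11:40–12:20.
Windows ≥ 20 min: 11:40–12:20.
Earliest such window starts at 11:40.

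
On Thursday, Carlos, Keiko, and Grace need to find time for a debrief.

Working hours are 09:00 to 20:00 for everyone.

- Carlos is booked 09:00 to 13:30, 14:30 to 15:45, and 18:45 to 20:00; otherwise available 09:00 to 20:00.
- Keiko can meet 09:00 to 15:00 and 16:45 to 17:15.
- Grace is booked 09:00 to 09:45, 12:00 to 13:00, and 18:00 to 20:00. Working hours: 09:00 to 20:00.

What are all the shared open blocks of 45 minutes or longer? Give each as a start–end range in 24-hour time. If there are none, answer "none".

Carlos free within 09:00–20:00: 13:30–14:30, 15:45–18:45.
Grace free within 09:00–20:00: 09:45–12:00, 13:00–18:00.
Carlos ∩ Keiko: 13:30–14:30, 16:45–17:15.
Carlos ∩ Keiko ∩ Grace: 13:30–14:30, 16:45–17:15.
Windows ≥ 45 min: 13:30–14:30.

13:30–14:30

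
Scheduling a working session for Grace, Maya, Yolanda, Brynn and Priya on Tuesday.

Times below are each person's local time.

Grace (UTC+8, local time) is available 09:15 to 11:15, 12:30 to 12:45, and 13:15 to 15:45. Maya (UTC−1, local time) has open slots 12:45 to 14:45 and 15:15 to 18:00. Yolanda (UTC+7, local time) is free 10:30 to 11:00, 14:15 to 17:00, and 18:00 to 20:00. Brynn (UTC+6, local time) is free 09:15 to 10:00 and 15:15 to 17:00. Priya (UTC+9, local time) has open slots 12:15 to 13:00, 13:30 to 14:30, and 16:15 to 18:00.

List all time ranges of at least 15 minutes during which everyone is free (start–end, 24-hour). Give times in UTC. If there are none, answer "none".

Grace → UTC: 01:15–03:15, 04:30–04:45, 05:15–07:45.
Maya → UTC: 13:45–15:45, 16:15–19:00.
Yolanda → UTC: 03:30–04:00, 07:15–10:00, 11:00–13:00.
Brynn → UTC: 03:15–04:00, 09:15–11:00.
Priya → UTC: 03:15–04:00, 04:30–05:30, 07:15–09:00.
Grace ∩ Maya: (none).
Grace ∩ Maya ∩ Yolanda: (none).
Grace ∩ Maya ∩ Yolanda ∩ Brynn: (none).
Grace ∩ Maya ∩ Yolanda ∩ Brynn ∩ Priya: (none).
Windows ≥ 15 min: (none).

none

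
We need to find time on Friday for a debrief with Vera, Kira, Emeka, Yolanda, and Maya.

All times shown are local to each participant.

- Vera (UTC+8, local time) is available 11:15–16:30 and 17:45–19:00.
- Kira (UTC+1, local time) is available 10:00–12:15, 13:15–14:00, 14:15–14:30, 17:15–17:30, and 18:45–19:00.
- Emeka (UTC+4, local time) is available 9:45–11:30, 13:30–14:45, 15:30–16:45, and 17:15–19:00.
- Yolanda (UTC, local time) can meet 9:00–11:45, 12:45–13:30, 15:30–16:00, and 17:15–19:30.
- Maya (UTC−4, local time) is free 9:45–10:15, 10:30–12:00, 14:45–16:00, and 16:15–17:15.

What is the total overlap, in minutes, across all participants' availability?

Vera → UTC: 03:15–08:30, 09:45–11:00.
Kira → UTC: 09:00–11:15, 12:15–13:00, 13:15–13:30, 16:15–16:30, 17:45–18:00.
Emeka → UTC: 05:45–07:30, 09:30–10:45, 11:30–12:45, 13:15–15:00.
Yolanda → UTC: 09:00–11:45, 12:45–13:30, 15:30–16:00, 17:15–19:30.
Maya → UTC: 13:45–14:15, 14:30–16:00, 18:45–20:00, 20:15–21:15.
Vera ∩ Kira: 09:45–11:00.
Vera ∩ Kira ∩ Emeka: 09:45–10:45.
Vera ∩ Kira ∩ Emeka ∩ Yolanda: 09:45–10:45.
Vera ∩ Kira ∩ Emeka ∩ Yolanda ∩ Maya: (none).
Total common minutes: 0.

0 minutes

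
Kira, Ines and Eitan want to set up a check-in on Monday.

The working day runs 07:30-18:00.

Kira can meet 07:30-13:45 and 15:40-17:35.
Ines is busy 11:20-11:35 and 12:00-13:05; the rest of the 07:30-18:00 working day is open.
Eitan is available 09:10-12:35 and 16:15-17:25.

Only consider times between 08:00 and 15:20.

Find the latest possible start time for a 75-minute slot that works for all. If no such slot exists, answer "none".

Ines free within 07:30–18:00: 07:30–11:20, 11:35–12:00, 13:05–18:00.
Kira ∩ Ines: 07:30–11:20, 11:35–12:00, 13:05–13:45, 15:40–17:35.
Kira ∩ Ines ∩ Eitan: 09:10–11:20, 11:35–12:00, 16:15–17:25.
Restricted to 08:00–15:20: 09:10–11:20, 11:35–12:00.
Windows ≥ 75 min: 09:10–11:20.
Latest start in the last window 09:10–11:20 is 11:20 − 75 min = 10:05.

10:05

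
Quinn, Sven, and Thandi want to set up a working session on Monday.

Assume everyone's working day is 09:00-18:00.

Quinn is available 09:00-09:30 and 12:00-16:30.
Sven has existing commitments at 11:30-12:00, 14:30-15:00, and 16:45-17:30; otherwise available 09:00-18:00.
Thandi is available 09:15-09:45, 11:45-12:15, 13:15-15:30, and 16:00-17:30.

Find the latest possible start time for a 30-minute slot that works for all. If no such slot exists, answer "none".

16:00

Sven free within 09:00–18:00: 09:00–11:30, 12:00–14:30, 15:00–16:45, 17:30–18:00.
Quinn ∩ Sven: 09:00–09:30, 12:00–14:30, 15:00–16:30.
Quinn ∩ Sven ∩ Thandi: 09:15–09:30, 12:00–12:15, 13:15–14:30, 15:00–15:30, 16:00–16:30.
Windows ≥ 30 min: 13:15–14:30, 15:00–15:30, 16:00–16:30.
Latest start in the last window 16:00–16:30 is 16:30 − 30 min = 16:00.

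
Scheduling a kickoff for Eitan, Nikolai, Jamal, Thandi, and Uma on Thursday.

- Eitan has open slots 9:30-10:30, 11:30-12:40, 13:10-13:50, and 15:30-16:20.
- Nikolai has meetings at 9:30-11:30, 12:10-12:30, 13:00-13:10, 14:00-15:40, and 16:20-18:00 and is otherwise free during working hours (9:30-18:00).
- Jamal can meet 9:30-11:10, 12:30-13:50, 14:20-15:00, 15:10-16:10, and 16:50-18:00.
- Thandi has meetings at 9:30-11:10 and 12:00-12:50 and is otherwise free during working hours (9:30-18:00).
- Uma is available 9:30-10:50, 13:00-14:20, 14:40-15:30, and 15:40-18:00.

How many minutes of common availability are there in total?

70 minutes

Nikolai free within 09:30–18:00: 11:30–12:10, 12:30–13:00, 13:10–14:00, 15:40–16:20.
Thandi free within 09:30–18:00: 11:10–12:00, 12:50–18:00.
Eitan ∩ Nikolai: 11:30–12:10, 12:30–12:40, 13:10–13:50, 15:40–16:20.
Eitan ∩ Nikolai ∩ Jamal: 12:30–12:40, 13:10–13:50, 15:40–16:10.
Eitan ∩ Nikolai ∩ Jamal ∩ Thandi: 13:10–13:50, 15:40–16:10.
Eitan ∩ Nikolai ∩ Jamal ∩ Thandi ∩ Uma: 13:10–13:50, 15:40–16:10.
Total common minutes: 40 + 30 = 70.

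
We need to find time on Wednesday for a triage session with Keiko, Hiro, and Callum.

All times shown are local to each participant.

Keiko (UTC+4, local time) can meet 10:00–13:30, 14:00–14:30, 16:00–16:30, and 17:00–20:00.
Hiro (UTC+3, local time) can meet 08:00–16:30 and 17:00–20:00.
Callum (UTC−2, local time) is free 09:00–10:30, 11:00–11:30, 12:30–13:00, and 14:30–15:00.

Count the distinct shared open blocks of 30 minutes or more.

3

Keiko → UTC: 06:00–09:30, 10:00–10:30, 12:00–12:30, 13:00–16:00.
Hiro → UTC: 05:00–13:30, 14:00–17:00.
Callum → UTC: 11:00–12:30, 13:00–13:30, 14:30–15:00, 16:30–17:00.
Keiko ∩ Hiro: 06:00–09:30, 10:00–10:30, 12:00–12:30, 13:00–13:30, 14:00–16:00.
Keiko ∩ Hiro ∩ Callum: 12:00–12:30, 13:00–13:30, 14:30–15:00.
Windows ≥ 30 min: 12:00–12:30, 13:00–13:30, 14:30–15:00.
That's 3 windows.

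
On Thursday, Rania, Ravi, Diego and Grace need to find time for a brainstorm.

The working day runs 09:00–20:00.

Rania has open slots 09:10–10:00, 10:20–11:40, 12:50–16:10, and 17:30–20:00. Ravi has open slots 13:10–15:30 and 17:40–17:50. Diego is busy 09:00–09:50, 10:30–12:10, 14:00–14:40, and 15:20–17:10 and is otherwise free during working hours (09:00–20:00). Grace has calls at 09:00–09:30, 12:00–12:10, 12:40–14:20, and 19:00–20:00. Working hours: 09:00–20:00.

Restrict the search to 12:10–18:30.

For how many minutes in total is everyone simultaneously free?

Diego free within 09:00–20:00: 09:50–10:30, 12:10–14:00, 14:40–15:20, 17:10–20:00.
Grace free within 09:00–20:00: 09:30–12:00, 12:10–12:40, 14:20–19:00.
Rania ∩ Ravi: 13:10–15:30, 17:40–17:50.
Rania ∩ Ravi ∩ Diego: 13:10–14:00, 14:40–15:20, 17:40–17:50.
Rania ∩ Ravi ∩ Diego ∩ Grace: 14:40–15:20, 17:40–17:50.
Restricted to 12:10–18:30: 14:40–15:20, 17:40–17:50.
Total common minutes: 40 + 10 = 50.

50 minutes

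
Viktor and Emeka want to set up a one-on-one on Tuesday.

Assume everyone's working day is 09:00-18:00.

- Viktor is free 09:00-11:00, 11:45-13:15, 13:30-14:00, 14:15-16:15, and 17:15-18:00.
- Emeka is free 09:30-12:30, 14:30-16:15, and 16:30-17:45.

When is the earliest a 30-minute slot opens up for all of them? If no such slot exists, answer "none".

Viktor ∩ Emeka: 09:30–11:00, 11:45–12:30, 14:30–16:15, 17:15–17:45.
Windows ≥ 30 min: 09:30–11:00, 11:45–12:30, 14:30–16:15, 17:15–17:45.
Earliest such window starts at 09:30.

09:30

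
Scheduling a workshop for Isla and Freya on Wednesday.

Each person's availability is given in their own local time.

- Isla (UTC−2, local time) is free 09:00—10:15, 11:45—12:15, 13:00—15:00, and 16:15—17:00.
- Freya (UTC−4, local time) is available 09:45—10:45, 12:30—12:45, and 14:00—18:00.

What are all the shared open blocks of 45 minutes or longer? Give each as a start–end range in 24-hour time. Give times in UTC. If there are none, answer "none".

18:15–19:00

Isla → UTC: 11:00–12:15, 13:45–14:15, 15:00–17:00, 18:15–19:00.
Freya → UTC: 13:45–14:45, 16:30–16:45, 18:00–22:00.
Isla ∩ Freya: 13:45–14:15, 16:30–16:45, 18:15–19:00.
Windows ≥ 45 min: 18:15–19:00.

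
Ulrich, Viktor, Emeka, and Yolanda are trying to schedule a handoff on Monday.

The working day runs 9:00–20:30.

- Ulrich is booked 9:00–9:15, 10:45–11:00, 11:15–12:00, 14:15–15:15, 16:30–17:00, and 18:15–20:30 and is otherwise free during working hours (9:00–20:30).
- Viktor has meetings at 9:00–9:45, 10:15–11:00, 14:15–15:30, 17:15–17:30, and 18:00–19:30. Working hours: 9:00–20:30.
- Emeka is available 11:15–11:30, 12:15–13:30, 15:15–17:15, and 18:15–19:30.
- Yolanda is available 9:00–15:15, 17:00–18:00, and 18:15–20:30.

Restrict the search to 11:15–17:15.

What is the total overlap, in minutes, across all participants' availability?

Ulrich free within 09:00–20:30: 09:15–10:45, 11:00–11:15, 12:00–14:15, 15:15–16:30, 17:00–18:15.
Viktor free within 09:00–20:30: 09:45–10:15, 11:00–14:15, 15:30–17:15, 17:30–18:00, 19:30–20:30.
Ulrich ∩ Viktor: 09:45–10:15, 11:00–11:15, 12:00–14:15, 15:30–16:30, 17:00–17:15, 17:30–18:00.
Ulrich ∩ Viktor ∩ Emeka: 12:15–13:30, 15:30–16:30, 17:00–17:15.
Ulrich ∩ Viktor ∩ Emeka ∩ Yolanda: 12:15–13:30, 17:00–17:15.
Restricted to 11:15–17:15: 12:15–13:30, 17:00–17:15.
Total common minutes: 75 + 15 = 90.

90 minutes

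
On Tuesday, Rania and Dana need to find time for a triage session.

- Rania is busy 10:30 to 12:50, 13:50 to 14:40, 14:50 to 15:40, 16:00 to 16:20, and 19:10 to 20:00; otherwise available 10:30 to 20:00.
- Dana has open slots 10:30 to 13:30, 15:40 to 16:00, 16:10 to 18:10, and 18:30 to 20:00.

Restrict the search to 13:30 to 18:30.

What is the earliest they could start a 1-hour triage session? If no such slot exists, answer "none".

16:20

Rania free within 10:30–20:00: 12:50–13:50, 14:40–14:50, 15:40–16:00, 16:20–19:10.
Rania ∩ Dana: 12:50–13:30, 15:40–16:00, 16:20–18:10, 18:30–19:10.
Restricted to 13:30–18:30: 15:40–16:00, 16:20–18:10.
Windows ≥ 60 min: 16:20–18:10.
Earliest such window starts at 16:20.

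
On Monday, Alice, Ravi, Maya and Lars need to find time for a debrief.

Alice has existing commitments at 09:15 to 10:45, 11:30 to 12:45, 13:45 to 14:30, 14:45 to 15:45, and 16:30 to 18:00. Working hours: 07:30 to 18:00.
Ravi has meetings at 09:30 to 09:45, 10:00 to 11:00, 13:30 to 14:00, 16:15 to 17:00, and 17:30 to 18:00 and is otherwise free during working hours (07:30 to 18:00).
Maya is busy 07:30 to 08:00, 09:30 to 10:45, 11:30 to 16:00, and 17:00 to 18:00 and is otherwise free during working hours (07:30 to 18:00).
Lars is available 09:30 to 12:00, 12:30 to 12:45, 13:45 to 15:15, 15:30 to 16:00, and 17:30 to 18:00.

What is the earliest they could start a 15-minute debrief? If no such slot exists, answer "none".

Alice free within 07:30–18:00: 07:30–09:15, 10:45–11:30, 12:45–13:45, 14:30–14:45, 15:45–16:30.
Ravi free within 07:30–18:00: 07:30–09:30, 09:45–10:00, 11:00–13:30, 14:00–16:15, 17:00–17:30.
Maya free within 07:30–18:00: 08:00–09:30, 10:45–11:30, 16:00–17:00.
Alice ∩ Ravi: 07:30–09:15, 11:00–11:30, 12:45–13:30, 14:30–14:45, 15:45–16:15.
Alice ∩ Ravi ∩ Maya: 08:00–09:15, 11:00–11:30, 16:00–16:15.
Alice ∩ Ravi ∩ Maya ∩ Lars: 11:00–11:30.
Windows ≥ 15 min: 11:00–11:30.
Earliest such window starts at 11:00.

11:00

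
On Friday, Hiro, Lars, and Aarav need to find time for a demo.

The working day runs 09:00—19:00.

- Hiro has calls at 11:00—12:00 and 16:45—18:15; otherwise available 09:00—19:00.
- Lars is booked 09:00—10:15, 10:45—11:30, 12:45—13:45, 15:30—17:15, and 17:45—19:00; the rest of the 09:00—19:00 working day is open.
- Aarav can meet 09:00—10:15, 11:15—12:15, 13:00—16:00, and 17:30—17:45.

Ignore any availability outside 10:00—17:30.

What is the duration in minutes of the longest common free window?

Hiro free within 09:00–19:00: 09:00–11:00, 12:00–16:45, 18:15–19:00.
Lars free within 09:00–19:00: 10:15–10:45, 11:30–12:45, 13:45–15:30, 17:15–17:45.
Hiro ∩ Lars: 10:15–10:45, 12:00–12:45, 13:45–15:30.
Hiro ∩ Lars ∩ Aarav: 12:00–12:15, 13:45–15:30.
Restricted to 10:00–17:30: 12:00–12:15, 13:45–15:30.
Common window lengths: 15, 105 min; longest is 105.

105 minutes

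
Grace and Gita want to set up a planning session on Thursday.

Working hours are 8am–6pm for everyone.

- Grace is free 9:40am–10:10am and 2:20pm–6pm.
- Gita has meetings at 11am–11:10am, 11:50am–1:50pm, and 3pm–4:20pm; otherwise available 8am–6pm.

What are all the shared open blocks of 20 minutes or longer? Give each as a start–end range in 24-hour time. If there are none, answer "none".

Gita free within 08:00–18:00: 08:00–11:00, 11:10–11:50, 13:50–15:00, 16:20–18:00.
Grace ∩ Gita: 09:40–10:10, 14:20–15:00, 16:20–18:00.
Windows ≥ 20 min: 09:40–10:10, 14:20–15:00, 16:20–18:00.

09:40–10:10, 14:20–15:00, 16:20–18:00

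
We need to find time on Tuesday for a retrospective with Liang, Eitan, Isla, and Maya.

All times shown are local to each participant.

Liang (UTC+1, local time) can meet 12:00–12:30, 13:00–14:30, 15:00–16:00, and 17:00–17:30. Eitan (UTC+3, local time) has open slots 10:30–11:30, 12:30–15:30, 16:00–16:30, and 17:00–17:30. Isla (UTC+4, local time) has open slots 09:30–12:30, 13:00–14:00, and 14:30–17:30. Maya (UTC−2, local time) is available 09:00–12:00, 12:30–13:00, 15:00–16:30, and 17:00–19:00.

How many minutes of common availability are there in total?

90 minutes

Liang → UTC: 11:00–11:30, 12:00–13:30, 14:00–15:00, 16:00–16:30.
Eitan → UTC: 07:30–08:30, 09:30–12:30, 13:00–13:30, 14:00–14:30.
Isla → UTC: 05:30–08:30, 09:00–10:00, 10:30–13:30.
Maya → UTC: 11:00–14:00, 14:30–15:00, 17:00–18:30, 19:00–21:00.
Liang ∩ Eitan: 11:00–11:30, 12:00–12:30, 13:00–13:30, 14:00–14:30.
Liang ∩ Eitan ∩ Isla: 11:00–11:30, 12:00–12:30, 13:00–13:30.
Liang ∩ Eitan ∩ Isla ∩ Maya: 11:00–11:30, 12:00–12:30, 13:00–13:30.
Total common minutes: 30 + 30 + 30 = 90.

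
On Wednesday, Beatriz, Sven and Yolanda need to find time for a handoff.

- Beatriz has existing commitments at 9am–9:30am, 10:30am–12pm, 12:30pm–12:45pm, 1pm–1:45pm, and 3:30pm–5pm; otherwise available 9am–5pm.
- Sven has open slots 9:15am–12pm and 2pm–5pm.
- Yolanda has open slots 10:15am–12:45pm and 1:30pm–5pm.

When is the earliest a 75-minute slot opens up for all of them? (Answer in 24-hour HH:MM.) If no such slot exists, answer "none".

14:00

Beatriz free within 09:00–17:00: 09:30–10:30, 12:00–12:30, 12:45–13:00, 13:45–15:30.
Beatriz ∩ Sven: 09:30–10:30, 14:00–15:30.
Beatriz ∩ Sven ∩ Yolanda: 10:15–10:30, 14:00–15:30.
Windows ≥ 75 min: 14:00–15:30.
Earliest such window starts at 14:00.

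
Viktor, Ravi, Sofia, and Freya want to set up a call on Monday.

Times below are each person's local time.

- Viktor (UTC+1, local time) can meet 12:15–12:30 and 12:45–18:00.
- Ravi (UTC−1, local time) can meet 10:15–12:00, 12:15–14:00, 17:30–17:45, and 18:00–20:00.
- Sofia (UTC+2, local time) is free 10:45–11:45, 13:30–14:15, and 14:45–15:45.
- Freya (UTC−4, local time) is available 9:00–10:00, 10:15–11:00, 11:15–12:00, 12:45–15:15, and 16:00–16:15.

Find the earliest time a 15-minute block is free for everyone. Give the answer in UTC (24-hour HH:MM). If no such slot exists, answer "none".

Viktor → UTC: 11:15–11:30, 11:45–17:00.
Ravi → UTC: 11:15–13:00, 13:15–15:00, 18:30–18:45, 19:00–21:00.
Sofia → UTC: 08:45–09:45, 11:30–12:15, 12:45–13:45.
Freya → UTC: 13:00–14:00, 14:15–15:00, 15:15–16:00, 16:45–19:15, 20:00–20:15.
Viktor ∩ Ravi: 11:15–11:30, 11:45–13:00, 13:15–15:00.
Viktor ∩ Ravi ∩ Sofia: 11:45–12:15, 12:45–13:00, 13:15–13:45.
Viktor ∩ Ravi ∩ Sofia ∩ Freya: 13:15–13:45.
Windows ≥ 15 min: 13:15–13:45.
Earliest such window starts at 13:15.

13:15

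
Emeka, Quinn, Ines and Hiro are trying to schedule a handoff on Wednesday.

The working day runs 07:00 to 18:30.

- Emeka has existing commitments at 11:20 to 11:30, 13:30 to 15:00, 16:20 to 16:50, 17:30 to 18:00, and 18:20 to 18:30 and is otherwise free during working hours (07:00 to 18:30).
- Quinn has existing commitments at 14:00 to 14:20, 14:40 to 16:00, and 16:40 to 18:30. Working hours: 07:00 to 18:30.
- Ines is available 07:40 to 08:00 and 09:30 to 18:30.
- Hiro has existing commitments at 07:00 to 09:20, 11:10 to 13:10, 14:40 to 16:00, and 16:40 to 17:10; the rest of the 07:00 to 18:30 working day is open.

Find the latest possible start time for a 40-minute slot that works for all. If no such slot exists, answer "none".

Emeka free within 07:00–18:30: 07:00–11:20, 11:30–13:30, 15:00–16:20, 16:50–17:30, 18:00–18:20.
Quinn free within 07:00–18:30: 07:00–14:00, 14:20–14:40, 16:00–16:40.
Hiro free within 07:00–18:30: 09:20–11:10, 13:10–14:40, 16:00–16:40, 17:10–18:30.
Emeka ∩ Quinn: 07:00–11:20, 11:30–13:30, 16:00–16:20.
Emeka ∩ Quinn ∩ Ines: 07:40–08:00, 09:30–11:20, 11:30–13:30, 16:00–16:20.
Emeka ∩ Quinn ∩ Ines ∩ Hiro: 09:30–11:10, 13:10–13:30, 16:00–16:20.
Windows ≥ 40 min: 09:30–11:10.
Latest start in the last window 09:30–11:10 is 11:10 − 40 min = 10:30.

10:30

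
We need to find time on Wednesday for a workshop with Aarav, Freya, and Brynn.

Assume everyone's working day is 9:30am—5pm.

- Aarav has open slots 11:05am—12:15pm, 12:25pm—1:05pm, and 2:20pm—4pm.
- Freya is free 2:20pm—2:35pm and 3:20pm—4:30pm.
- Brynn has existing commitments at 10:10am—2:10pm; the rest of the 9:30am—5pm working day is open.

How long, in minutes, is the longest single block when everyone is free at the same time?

40 minutes

Brynn free within 09:30–17:00: 09:30–10:10, 14:10–17:00.
Aarav ∩ Freya: 14:20–14:35, 15:20–16:00.
Aarav ∩ Freya ∩ Brynn: 14:20–14:35, 15:20–16:00.
Common window lengths: 15, 40 min; longest is 40.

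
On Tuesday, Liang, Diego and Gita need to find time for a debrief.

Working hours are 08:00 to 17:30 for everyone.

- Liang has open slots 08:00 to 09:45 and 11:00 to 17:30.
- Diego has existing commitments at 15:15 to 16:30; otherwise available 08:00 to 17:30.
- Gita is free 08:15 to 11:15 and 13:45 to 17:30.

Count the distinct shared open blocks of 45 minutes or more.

3

Diego free within 08:00–17:30: 08:00–15:15, 16:30–17:30.
Liang ∩ Diego: 08:00–09:45, 11:00–15:15, 16:30–17:30.
Liang ∩ Diego ∩ Gita: 08:15–09:45, 11:00–11:15, 13:45–15:15, 16:30–17:30.
Windows ≥ 45 min: 08:15–09:45, 13:45–15:15, 16:30–17:30.
That's 3 windows.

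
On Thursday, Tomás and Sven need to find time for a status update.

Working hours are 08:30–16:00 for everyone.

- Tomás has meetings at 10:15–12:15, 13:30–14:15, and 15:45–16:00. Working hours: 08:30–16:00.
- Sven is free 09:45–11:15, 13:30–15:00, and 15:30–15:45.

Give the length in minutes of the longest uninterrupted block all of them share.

Tomás free within 08:30–16:00: 08:30–10:15, 12:15–13:30, 14:15–15:45.
Tomás ∩ Sven: 09:45–10:15, 14:15–15:00, 15:30–15:45.
Common window lengths: 30, 45, 15 min; longest is 45.

45 minutes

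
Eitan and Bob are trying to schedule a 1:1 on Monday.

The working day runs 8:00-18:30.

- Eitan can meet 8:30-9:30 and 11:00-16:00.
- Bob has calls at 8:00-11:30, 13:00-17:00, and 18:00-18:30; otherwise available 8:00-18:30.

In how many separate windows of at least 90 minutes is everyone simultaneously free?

1

Bob free within 08:00–18:30: 11:30–13:00, 17:00–18:00.
Eitan ∩ Bob: 11:30–13:00.
Windows ≥ 90 min: 11:30–13:00.
That's 1 window.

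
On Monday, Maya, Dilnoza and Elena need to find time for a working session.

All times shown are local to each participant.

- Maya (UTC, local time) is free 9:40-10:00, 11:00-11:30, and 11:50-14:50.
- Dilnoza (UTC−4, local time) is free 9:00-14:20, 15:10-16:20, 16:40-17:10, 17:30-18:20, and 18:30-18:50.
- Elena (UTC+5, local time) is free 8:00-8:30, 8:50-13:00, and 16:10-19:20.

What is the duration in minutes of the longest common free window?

Maya → UTC: 09:40–10:00, 11:00–11:30, 11:50–14:50.
Dilnoza → UTC: 13:00–18:20, 19:10–20:20, 20:40–21:10, 21:30–22:20, 22:30–22:50.
Elena → UTC: 03:00–03:30, 03:50–08:00, 11:10–14:20.
Maya ∩ Dilnoza: 13:00–14:50.
Maya ∩ Dilnoza ∩ Elena: 13:00–14:20.
Single common window of 80 minutes.

80 minutes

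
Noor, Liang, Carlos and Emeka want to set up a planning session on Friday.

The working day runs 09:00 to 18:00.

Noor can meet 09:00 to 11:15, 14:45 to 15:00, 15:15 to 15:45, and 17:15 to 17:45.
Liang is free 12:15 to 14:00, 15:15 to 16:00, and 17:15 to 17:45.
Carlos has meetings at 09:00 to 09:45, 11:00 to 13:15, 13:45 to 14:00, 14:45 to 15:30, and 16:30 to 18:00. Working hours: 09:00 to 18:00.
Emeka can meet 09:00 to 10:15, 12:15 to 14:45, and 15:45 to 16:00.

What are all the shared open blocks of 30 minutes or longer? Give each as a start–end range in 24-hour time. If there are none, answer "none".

none

Carlos free within 09:00–18:00: 09:45–11:00, 13:15–13:45, 14:00–14:45, 15:30–16:30.
Noor ∩ Liang: 15:15–15:45, 17:15–17:45.
Noor ∩ Liang ∩ Carlos: 15:30–15:45.
Noor ∩ Liang ∩ Carlos ∩ Emeka: (none).
Windows ≥ 30 min: (none).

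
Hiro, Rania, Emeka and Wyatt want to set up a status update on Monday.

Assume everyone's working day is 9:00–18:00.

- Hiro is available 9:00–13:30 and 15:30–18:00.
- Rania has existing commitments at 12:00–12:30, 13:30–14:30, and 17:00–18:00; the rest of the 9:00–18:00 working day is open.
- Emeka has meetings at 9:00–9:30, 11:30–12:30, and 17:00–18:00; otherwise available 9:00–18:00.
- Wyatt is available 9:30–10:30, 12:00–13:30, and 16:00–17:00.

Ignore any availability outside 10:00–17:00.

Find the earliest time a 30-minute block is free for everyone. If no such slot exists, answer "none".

Rania free within 09:00–18:00: 09:00–12:00, 12:30–13:30, 14:30–17:00.
Emeka free within 09:00–18:00: 09:30–11:30, 12:30–17:00.
Hiro ∩ Rania: 09:00–12:00, 12:30–13:30, 15:30–17:00.
Hiro ∩ Rania ∩ Emeka: 09:30–11:30, 12:30–13:30, 15:30–17:00.
Hiro ∩ Rania ∩ Emeka ∩ Wyatt: 09:30–10:30, 12:30–13:30, 16:00–17:00.
Restricted to 10:00–17:00: 10:00–10:30, 12:30–13:30, 16:00–17:00.
Windows ≥ 30 min: 10:00–10:30, 12:30–13:30, 16:00–17:00.
Earliest such window starts at 10:00.

10:00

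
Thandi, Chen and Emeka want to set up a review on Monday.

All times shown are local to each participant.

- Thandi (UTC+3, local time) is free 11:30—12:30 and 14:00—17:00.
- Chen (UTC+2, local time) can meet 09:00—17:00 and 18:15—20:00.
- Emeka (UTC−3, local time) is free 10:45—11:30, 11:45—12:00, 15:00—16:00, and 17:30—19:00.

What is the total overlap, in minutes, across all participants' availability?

Thandi → UTC: 08:30–09:30, 11:00–14:00.
Chen → UTC: 07:00–15:00, 16:15–18:00.
Emeka → UTC: 13:45–14:30, 14:45–15:00, 18:00–19:00, 20:30–22:00.
Thandi ∩ Chen: 08:30–09:30, 11:00–14:00.
Thandi ∩ Chen ∩ Emeka: 13:45–14:00.
Total common minutes: 15.

15 minutes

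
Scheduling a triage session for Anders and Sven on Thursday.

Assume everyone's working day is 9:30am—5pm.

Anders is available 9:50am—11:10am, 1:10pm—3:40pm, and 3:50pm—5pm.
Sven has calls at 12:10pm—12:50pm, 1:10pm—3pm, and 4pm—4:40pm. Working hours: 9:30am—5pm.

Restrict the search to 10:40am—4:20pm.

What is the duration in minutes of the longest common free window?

Sven free within 09:30–17:00: 09:30–12:10, 12:50–13:10, 15:00–16:00, 16:40–17:00.
Anders ∩ Sven: 09:50–11:10, 15:00–15:40, 15:50–16:00, 16:40–17:00.
Restricted to 10:40–16:20: 10:40–11:10, 15:00–15:40, 15:50–16:00.
Common window lengths: 30, 40, 10 min; longest is 40.

40 minutes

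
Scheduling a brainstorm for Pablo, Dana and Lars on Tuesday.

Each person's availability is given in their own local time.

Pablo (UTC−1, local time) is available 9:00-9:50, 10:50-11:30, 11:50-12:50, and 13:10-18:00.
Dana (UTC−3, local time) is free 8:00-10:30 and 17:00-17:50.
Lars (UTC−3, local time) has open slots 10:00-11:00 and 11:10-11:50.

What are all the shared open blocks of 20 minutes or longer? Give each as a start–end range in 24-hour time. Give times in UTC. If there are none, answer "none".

13:00–13:30

Pablo → UTC: 10:00–10:50, 11:50–12:30, 12:50–13:50, 14:10–19:00.
Dana → UTC: 11:00–13:30, 20:00–20:50.
Lars → UTC: 13:00–14:00, 14:10–14:50.
Pablo ∩ Dana: 11:50–12:30, 12:50–13:30.
Pablo ∩ Dana ∩ Lars: 13:00–13:30.
Windows ≥ 20 min: 13:00–13:30.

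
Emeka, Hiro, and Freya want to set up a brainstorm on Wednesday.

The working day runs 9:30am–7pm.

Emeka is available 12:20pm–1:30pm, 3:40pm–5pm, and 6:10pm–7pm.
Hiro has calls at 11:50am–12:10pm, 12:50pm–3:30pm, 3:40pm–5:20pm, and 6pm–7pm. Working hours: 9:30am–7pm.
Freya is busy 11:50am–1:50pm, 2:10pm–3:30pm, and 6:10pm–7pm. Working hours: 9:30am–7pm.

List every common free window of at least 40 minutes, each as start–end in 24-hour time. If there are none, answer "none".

none

Hiro free within 09:30–19:00: 09:30–11:50, 12:10–12:50, 15:30–15:40, 17:20–18:00.
Freya free within 09:30–19:00: 09:30–11:50, 13:50–14:10, 15:30–18:10.
Emeka ∩ Hiro: 12:20–12:50.
Emeka ∩ Hiro ∩ Freya: (none).
Windows ≥ 40 min: (none).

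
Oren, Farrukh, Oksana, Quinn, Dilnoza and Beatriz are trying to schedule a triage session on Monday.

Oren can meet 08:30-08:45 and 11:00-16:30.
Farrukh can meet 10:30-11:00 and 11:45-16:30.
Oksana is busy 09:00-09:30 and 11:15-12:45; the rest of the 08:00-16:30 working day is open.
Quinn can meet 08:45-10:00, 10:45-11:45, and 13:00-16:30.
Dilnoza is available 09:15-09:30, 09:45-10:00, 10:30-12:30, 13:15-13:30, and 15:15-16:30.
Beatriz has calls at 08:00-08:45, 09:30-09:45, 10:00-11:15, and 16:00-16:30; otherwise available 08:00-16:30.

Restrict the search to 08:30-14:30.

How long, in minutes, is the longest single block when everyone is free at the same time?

Oksana free within 08:00–16:30: 08:00–09:00, 09:30–11:15, 12:45–16:30.
Beatriz free within 08:00–16:30: 08:45–09:30, 09:45–10:00, 11:15–16:00.
Oren ∩ Farrukh: 11:45–16:30.
Oren ∩ Farrukh ∩ Oksana: 12:45–16:30.
Oren ∩ Farrukh ∩ Oksana ∩ Quinn: 13:00–16:30.
Oren ∩ Farrukh ∩ Oksana ∩ Quinn ∩ Dilnoza: 13:15–13:30, 15:15–16:30.
Oren ∩ Farrukh ∩ Oksana ∩ Quinn ∩ Dilnoza ∩ Beatriz: 13:15–13:30, 15:15–16:00.
Restricted to 08:30–14:30: 13:15–13:30.
Single common window of 15 minutes.

15 minutes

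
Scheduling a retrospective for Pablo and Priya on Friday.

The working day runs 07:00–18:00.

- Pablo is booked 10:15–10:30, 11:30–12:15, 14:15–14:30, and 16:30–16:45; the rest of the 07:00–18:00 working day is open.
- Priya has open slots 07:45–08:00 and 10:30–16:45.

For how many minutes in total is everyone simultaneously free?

315 minutes

Pablo free within 07:00–18:00: 07:00–10:15, 10:30–11:30, 12:15–14:15, 14:30–16:30, 16:45–18:00.
Pablo ∩ Priya: 07:45–08:00, 10:30–11:30, 12:15–14:15, 14:30–16:30.
Total common minutes: 15 + 60 + 120 + 120 = 315.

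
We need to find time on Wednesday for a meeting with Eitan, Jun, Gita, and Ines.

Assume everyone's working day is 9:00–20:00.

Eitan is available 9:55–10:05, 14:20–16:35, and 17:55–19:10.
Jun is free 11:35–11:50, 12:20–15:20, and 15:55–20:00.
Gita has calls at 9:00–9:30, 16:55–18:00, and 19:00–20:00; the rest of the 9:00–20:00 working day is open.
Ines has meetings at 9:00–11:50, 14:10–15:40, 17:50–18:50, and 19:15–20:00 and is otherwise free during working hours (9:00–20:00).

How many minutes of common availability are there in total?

Gita free within 09:00–20:00: 09:30–16:55, 18:00–19:00.
Ines free within 09:00–20:00: 11:50–14:10, 15:40–17:50, 18:50–19:15.
Eitan ∩ Jun: 14:20–15:20, 15:55–16:35, 17:55–19:10.
Eitan ∩ Jun ∩ Gita: 14:20–15:20, 15:55–16:35, 18:00–19:00.
Eitan ∩ Jun ∩ Gita ∩ Ines: 15:55–16:35, 18:50–19:00.
Total common minutes: 40 + 10 = 50.

50 minutes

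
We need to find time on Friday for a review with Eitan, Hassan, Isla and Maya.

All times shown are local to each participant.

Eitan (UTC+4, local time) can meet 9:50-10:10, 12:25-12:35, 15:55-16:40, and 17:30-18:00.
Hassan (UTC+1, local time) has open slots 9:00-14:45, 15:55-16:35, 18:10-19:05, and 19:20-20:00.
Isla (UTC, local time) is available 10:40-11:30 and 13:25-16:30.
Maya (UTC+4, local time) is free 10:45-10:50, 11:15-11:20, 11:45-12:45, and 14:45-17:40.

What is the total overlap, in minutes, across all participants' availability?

10 minutes

Eitan → UTC: 05:50–06:10, 08:25–08:35, 11:55–12:40, 13:30–14:00.
Hassan → UTC: 08:00–13:45, 14:55–15:35, 17:10–18:05, 18:20–19:00.
Isla → UTC: 10:40–11:30, 13:25–16:30.
Maya → UTC: 06:45–06:50, 07:15–07:20, 07:45–08:45, 10:45–13:40.
Eitan ∩ Hassan: 08:25–08:35, 11:55–12:40, 13:30–13:45.
Eitan ∩ Hassan ∩ Isla: 13:30–13:45.
Eitan ∩ Hassan ∩ Isla ∩ Maya: 13:30–13:40.
Total common minutes: 10.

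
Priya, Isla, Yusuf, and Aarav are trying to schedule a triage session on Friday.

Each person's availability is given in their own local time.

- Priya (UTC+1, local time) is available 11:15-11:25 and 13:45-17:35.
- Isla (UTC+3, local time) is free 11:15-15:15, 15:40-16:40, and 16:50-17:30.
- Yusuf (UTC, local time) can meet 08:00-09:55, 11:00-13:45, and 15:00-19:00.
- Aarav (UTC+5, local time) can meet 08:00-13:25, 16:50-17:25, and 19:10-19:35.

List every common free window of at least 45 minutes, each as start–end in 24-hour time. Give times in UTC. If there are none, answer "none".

Priya → UTC: 10:15–10:25, 12:45–16:35.
Isla → UTC: 08:15–12:15, 12:40–13:40, 13:50–14:30.
Yusuf → UTC: 08:00–09:55, 11:00–13:45, 15:00–19:00.
Aarav → UTC: 03:00–08:25, 11:50–12:25, 14:10–14:35.
Priya ∩ Isla: 10:15–10:25, 12:45–13:40, 13:50–14:30.
Priya ∩ Isla ∩ Yusuf: 12:45–13:40.
Priya ∩ Isla ∩ Yusuf ∩ Aarav: (none).
Windows ≥ 45 min: (none).

none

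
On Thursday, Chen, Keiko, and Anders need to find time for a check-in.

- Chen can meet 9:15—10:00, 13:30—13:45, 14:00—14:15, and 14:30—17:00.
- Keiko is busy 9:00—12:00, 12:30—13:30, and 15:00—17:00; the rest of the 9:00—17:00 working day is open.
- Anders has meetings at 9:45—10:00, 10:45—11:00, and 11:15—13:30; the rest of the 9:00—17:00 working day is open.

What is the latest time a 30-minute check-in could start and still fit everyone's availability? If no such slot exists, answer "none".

14:30

Keiko free within 09:00–17:00: 12:00–12:30, 13:30–15:00.
Anders free within 09:00–17:00: 09:00–09:45, 10:00–10:45, 11:00–11:15, 13:30–17:00.
Chen ∩ Keiko: 13:30–13:45, 14:00–14:15, 14:30–15:00.
Chen ∩ Keiko ∩ Anders: 13:30–13:45, 14:00–14:15, 14:30–15:00.
Windows ≥ 30 min: 14:30–15:00.
Latest start in the last window 14:30–15:00 is 15:00 − 30 min = 14:30.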